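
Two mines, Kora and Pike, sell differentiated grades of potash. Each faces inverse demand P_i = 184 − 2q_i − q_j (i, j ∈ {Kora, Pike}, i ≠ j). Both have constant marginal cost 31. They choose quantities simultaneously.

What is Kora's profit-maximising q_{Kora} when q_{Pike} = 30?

30.75

Mine Kora's profit: π = q_{Kora}(184 − 2q_{Kora} − q_{Pike}) − 31q_{Kora}.
∂π/∂q_{Kora} = 153 − 4q_{Kora} − q_{Pike} = 0 ⇒ q_{Kora} = 38.25 − 0.25q_{Pike}.
At q_{Pike} = 30: q_{Kora} = 38.25 − 0.25·30 = 30.75.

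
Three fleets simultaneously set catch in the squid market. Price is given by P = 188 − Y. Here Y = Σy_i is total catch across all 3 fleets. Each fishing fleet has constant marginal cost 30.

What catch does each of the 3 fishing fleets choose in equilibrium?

A representative fishing fleet's profit is π_i = y_i(188 − Y) − 30y_i, with Y = y_i + Σ_{j≠i} y_j.
First-order condition: 158 − 2y_i − Σ_{j≠i} y_j = 0.
With identical fishing fleets, set every y_j = y: then 158 − 2y − 2y = 0, i.e. y = 158/4 = 39.5.

39.5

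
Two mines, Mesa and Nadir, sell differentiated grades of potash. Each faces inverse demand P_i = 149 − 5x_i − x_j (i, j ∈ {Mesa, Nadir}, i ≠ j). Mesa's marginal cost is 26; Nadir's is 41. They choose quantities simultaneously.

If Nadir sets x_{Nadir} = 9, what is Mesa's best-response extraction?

Mine Mesa's profit: π = x_{Mesa}(149 − 5x_{Mesa} − x_{Nadir}) − 26x_{Mesa}.
∂π/∂x_{Mesa} = 123 − 10x_{Mesa} − x_{Nadir} = 0 ⇒ x_{Mesa} = 12.3 − 0.1x_{Nadir}.
At x_{Nadir} = 9: x_{Mesa} = 12.3 − 0.1·9 = 11.4.

11.4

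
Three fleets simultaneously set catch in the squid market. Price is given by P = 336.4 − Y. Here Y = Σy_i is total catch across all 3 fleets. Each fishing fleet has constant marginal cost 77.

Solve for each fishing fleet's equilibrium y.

A representative fishing fleet's profit is π_i = y_i(336.4 − Y) − 77y_i, with Y = y_i + Σ_{j≠i} y_j.
First-order condition: 259.4 − 2y_i − Σ_{j≠i} y_j = 0.
Imposing symmetry (y_j = y for all j) turns Σ_{j≠i} y_j into 2y, so 259.4 = 4y and y = 64.85.

64.85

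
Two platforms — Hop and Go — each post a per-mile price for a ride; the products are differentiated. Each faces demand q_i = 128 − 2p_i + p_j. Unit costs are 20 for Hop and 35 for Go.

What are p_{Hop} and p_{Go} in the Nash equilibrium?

Hop's profit: π = (p_{Hop} − 20)(128 − 2p_{Hop} + p_{Go}).
∂π/∂p_{Hop} = 168 − 4p_{Hop} + p_{Go} = 0 ⇒ p_{Hop} = 42 + 0.25p_{Go}.
Similarly p_{Go} = 49.5 + 0.25p_{Hop}.
Plugging p_{Go} into Hop's best response: p_{Hop} = 42 + 0.25(49.5 + 0.25p_{Hop}) ⇒ 0.9375p_{Hop} = 54.375, so p_{Hop} = 58.
Then p_{Go} = 49.5 + 0.25·58 = 64.

58, 64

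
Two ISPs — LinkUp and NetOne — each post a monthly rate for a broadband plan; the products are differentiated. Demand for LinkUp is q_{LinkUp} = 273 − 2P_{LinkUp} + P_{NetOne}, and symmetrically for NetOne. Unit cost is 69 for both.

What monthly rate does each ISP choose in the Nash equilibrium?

137

LinkUp's profit: π = (P_{LinkUp} − 69)(273 − 2P_{LinkUp} + P_{NetOne}).
∂π/∂P_{LinkUp} = 411 − 4P_{LinkUp} + P_{NetOne} = 0 ⇒ P_{LinkUp} = 102.75 + 0.25P_{NetOne}.
By symmetry P_{NetOne} = P_{LinkUp}; substituting into the reaction function, 0.75P_{LinkUp} = 102.75 and P_{LinkUp} = 137.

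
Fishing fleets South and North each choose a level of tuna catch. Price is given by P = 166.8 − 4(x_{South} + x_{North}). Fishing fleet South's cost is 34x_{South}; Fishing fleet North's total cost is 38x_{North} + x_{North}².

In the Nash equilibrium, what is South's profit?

Fishing fleet South's profit: π = x_{South}(166.8 − 4(x_{South} + x_{North})) − 34x_{South}.
∂π/∂x_{South} = 132.8 − 8x_{South} − 4x_{North} = 0, so x_{South} = 16.6 − 0.5x_{North}.
For North: ∂π/∂x_{North} = 128.8 − 10x_{North} − 4x_{South} = 0 ⇒ x_{North} = 12.88 − 0.4x_{South}.
Solving the two reaction functions simultaneously: (1 − (−0.5)(−0.4))x_{South} = 16.6 − 0.5·12.88, so 0.8x_{South} = 10.16 and x_{South} = 12.7.
Then x_{North} = 12.88 − 0.4·12.7 = 7.8.
Price P = 166.8 − 4·20.5 = 84.8.
South's profit: (84.8 − 34)·12.7 = 645.16.

645.16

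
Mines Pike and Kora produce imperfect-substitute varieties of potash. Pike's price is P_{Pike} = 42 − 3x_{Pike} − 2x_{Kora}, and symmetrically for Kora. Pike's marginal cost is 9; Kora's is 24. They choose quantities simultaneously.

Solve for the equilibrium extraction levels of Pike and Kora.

5.0625, 1.3125

Mine Pike's profit: π = x_{Pike}(42 − 3x_{Pike} − 2x_{Kora}) − 9x_{Pike}.
∂π/∂x_{Pike} = 33 − 6x_{Pike} − 2x_{Kora} = 0 ⇒ x_{Pike} = 5.5 − (1/3)x_{Kora}.
Similarly x_{Kora} = 3 − (1/3)x_{Pike}.
Plugging x_{Kora} into Pike's best response: x_{Pike} = 5.5 − (1/3)(3 − (1/3)x_{Pike}) ⇒ (8/9)x_{Pike} = 4.5, so x_{Pike} = 5.0625.
Then x_{Kora} = 3 − (1/3)·5.0625 = 1.3125.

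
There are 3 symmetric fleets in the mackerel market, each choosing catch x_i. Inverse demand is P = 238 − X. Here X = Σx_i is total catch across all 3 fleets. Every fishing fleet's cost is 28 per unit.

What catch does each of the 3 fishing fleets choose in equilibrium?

A representative fishing fleet's profit is π_i = x_i(238 − X) − 28x_i, with X = x_i + Σ_{j≠i} x_j.
First-order condition: 210 − 2x_i − Σ_{j≠i} x_j = 0.
Imposing symmetry (x_j = x for all j) turns Σ_{j≠i} x_j into 2x, so 210 = 4x and x = 52.5.

52.5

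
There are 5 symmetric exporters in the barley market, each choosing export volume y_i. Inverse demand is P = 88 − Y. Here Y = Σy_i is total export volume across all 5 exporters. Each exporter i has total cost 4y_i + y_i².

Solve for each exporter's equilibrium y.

A representative exporter's profit is π_i = y_i(88 − Y) − 4y_i − y_i², with Y = y_i + Σ_{j≠i} y_j.
First-order condition: 84 − 4y_i − Σ_{j≠i} y_j = 0.
Imposing symmetry (y_j = y for all j) turns Σ_{j≠i} y_j into 4y, so 84 = 8y and y = 10.5.

10.5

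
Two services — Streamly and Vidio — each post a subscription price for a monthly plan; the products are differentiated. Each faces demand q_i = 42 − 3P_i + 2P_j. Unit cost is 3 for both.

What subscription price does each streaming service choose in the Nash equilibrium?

Streamly's profit: π = (P_{Streamly} − 3)(42 − 3P_{Streamly} + 2P_{Vidio}).
∂π/∂P_{Streamly} = 51 − 6P_{Streamly} + 2P_{Vidio} = 0 ⇒ P_{Streamly} = 8.5 + (1/3)P_{Vidio}.
The game is symmetric, so in equilibrium P_{Vidio} = P_{Streamly}: the reaction function gives (2/3)P_{Streamly} = 8.5, hence P_{Streamly} = 12.75.

12.75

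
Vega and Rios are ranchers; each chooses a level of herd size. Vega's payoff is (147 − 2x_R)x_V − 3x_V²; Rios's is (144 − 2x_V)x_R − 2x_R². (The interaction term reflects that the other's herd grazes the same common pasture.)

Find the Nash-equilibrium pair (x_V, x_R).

15, 28.5

Expanding Vega's payoff: 147x_V − 2x_Rx_V − 3x_V².
∂π/∂x_V = 147 − 2x_R − 6x_V = 0, so x_V = 24.5 − (1/3)x_R.
Likewise for Rios: x_R = 36 − 0.5x_V.
Substituting the second reaction function into the first: x_V = 24.5 − (1/3)(36 − 0.5x_V), which gives (5/6)x_V = 12.5 ⇒ x_V = 15.
Then x_R = 36 − 0.5·15 = 28.5.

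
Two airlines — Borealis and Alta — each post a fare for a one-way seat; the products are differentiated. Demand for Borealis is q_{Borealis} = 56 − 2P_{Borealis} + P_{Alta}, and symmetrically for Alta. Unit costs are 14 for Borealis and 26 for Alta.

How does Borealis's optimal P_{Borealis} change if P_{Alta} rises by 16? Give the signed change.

Borealis's profit: π = (P_{Borealis} − 14)(56 − 2P_{Borealis} + P_{Alta}).
∂π/∂P_{Borealis} = 84 − 4P_{Borealis} + P_{Alta} = 0 ⇒ P_{Borealis} = 21 + 0.25P_{Alta}.
The reaction-function slope is 0.25, so a 16-unit rise in P_{Alta} moves P_{Borealis} by 0.25 × 16 = 4. Borealis's best response rises — the actions are strategic complements.

4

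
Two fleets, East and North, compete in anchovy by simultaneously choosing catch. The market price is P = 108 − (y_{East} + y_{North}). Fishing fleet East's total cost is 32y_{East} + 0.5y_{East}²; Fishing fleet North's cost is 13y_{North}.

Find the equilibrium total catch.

53.2

Fishing fleet East's profit: π = y_{East}(108 − (y_{East} + y_{North})) − 32y_{East} − 0.5y_{East}².
∂π/∂y_{East} = 76 − 3y_{East} − y_{North} = 0, so y_{East} = 76/3 − (1/3)y_{North}.
For North: ∂π/∂y_{North} = 95 − 2y_{North} − y_{East} = 0 ⇒ y_{North} = 47.5 − 0.5y_{East}.
Substituting the second reaction function into the first: y_{East} = 76/3 − (1/3)(47.5 − 0.5y_{East}), which gives (5/6)y_{East} = 9.5 ⇒ y_{East} = 11.4.
Then y_{North} = 47.5 − 0.5·11.4 = 41.8.
Total catch: 11.4 + 41.8 = 53.2.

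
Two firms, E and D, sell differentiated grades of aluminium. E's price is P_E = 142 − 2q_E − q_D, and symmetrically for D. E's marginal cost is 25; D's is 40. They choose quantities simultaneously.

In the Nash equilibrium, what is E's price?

Firm E's profit: π = q_E(142 − 2q_E − q_D) − 25q_E.
∂π/∂q_E = 117 − 4q_E − q_D = 0 ⇒ q_E = 29.25 − 0.25q_D.
Similarly q_D = 25.5 − 0.25q_E.
Plugging q_D into E's best response: q_E = 29.25 − 0.25(25.5 − 0.25q_E) ⇒ 0.9375q_E = 22.875, so q_E = 24.4.
Then q_D = 25.5 − 0.25·24.4 = 19.4.
P_E = 142 − 2·24.4 − 19.4 = 73.8.

73.8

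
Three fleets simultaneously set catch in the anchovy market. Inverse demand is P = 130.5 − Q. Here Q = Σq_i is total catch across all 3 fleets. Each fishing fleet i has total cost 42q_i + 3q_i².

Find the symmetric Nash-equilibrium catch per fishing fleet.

8.85

A representative fishing fleet's profit is π_i = q_i(130.5 − Q) − 42q_i − 3q_i², with Q = q_i + Σ_{j≠i} q_j.
First-order condition: 88.5 − 8q_i − Σ_{j≠i} q_j = 0.
With identical fishing fleets, set every q_j = q: then 88.5 − 8q − 2q = 0, i.e. q = 88.5/10 = 8.85.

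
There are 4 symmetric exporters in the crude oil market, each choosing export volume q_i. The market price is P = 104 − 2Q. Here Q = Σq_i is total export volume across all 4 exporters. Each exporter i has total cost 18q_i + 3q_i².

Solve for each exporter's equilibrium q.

5.375

A representative exporter's profit is π_i = q_i(104 − 2Q) − 18q_i − 3q_i², with Q = q_i + Σ_{j≠i} q_j.
First-order condition: 86 − 10q_i − 2Σ_{j≠i} q_j = 0.
Imposing symmetry (q_j = q for all j) turns Σ_{j≠i} q_j into 3q, so 86 = 16q and q = 5.375.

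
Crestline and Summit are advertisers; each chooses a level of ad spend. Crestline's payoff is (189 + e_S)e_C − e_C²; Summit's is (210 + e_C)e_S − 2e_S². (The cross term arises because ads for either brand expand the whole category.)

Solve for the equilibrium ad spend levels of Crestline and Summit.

Expanding Crestline's payoff: 189e_C + e_Se_C − e_C².
∂π/∂e_C = 189 + e_S − 2e_C = 0, so e_C = 94.5 + 0.5e_S.
Likewise for Summit: e_S = 52.5 + 0.25e_C.
Plugging e_S into Crestline's best response: e_C = 94.5 + 0.5(52.5 + 0.25e_C) ⇒ 0.875e_C = 120.75, so e_C = 138.
Then e_S = 52.5 + 0.25·138 = 87.

138, 87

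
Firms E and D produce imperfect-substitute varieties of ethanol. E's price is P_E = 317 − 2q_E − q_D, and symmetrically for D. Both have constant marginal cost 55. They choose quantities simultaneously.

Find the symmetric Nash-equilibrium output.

52.4

Firm E's profit: π = q_E(317 − 2q_E − q_D) − 55q_E.
∂π/∂q_E = 262 − 4q_E − q_D = 0 ⇒ q_E = 65.5 − 0.25q_D.
The game is symmetric, so in equilibrium q_D = q_E: the reaction function gives 1.25q_E = 65.5, hence q_E = 52.4.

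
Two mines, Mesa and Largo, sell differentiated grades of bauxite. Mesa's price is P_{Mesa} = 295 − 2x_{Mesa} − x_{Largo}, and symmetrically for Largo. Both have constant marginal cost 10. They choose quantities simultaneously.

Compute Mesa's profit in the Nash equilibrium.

6498

Mine Mesa's profit: π = x_{Mesa}(295 − 2x_{Mesa} − x_{Largo}) − 10x_{Mesa}.
∂π/∂x_{Mesa} = 285 − 4x_{Mesa} − x_{Largo} = 0 ⇒ x_{Mesa} = 71.25 − 0.25x_{Largo}.
By symmetry x_{Largo} = x_{Mesa}; substituting into the reaction function, 1.25x_{Mesa} = 71.25 and x_{Mesa} = 57.
P_{Mesa} = 295 − 2·57 − 57 = 124.
Profit = (124 − 10)·57 = 6498.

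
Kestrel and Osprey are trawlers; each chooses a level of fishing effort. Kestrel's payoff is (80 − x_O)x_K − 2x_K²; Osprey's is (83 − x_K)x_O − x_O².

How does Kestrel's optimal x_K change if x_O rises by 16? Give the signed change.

Expanding Kestrel's payoff: 80x_K − x_Ox_K − 2x_K².
∂π/∂x_K = 80 − x_O − 4x_K = 0, so x_K = 20 − 0.25x_O.
The reaction-function slope is −0.25, so a 16-unit rise in x_O moves x_K by −0.25 × 16 = −4. Kestrel's best response falls — the actions are strategic substitutes.

-4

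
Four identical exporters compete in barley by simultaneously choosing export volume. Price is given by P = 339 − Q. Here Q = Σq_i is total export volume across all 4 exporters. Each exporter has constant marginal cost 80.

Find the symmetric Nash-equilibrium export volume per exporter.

51.8

A representative exporter's profit is π_i = q_i(339 − Q) − 80q_i, with Q = q_i + Σ_{j≠i} q_j.
First-order condition: 259 − 2q_i − Σ_{j≠i} q_j = 0.
With identical exporters, set every q_j = q: then 259 − 2q − 3q = 0, i.e. q = 259/5 = 51.8.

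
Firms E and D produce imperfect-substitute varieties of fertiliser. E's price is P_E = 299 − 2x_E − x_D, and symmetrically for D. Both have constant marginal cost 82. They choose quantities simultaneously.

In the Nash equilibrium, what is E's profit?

3767.12

Firm E's profit: π = x_E(299 − 2x_E − x_D) − 82x_E.
∂π/∂x_E = 217 − 4x_E − x_D = 0 ⇒ x_E = 54.25 − 0.25x_D.
The game is symmetric, so in equilibrium x_D = x_E: the reaction function gives 1.25x_E = 54.25, hence x_E = 43.4.
P_E = 299 − 2·43.4 − 43.4 = 168.8.
Profit = (168.8 − 82)·43.4 = 3767.12.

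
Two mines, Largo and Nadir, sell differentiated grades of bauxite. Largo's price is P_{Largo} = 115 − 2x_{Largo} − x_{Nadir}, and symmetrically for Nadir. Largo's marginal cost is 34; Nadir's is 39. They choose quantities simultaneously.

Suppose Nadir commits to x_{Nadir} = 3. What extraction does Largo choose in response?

19.5

Mine Largo's profit: π = x_{Largo}(115 − 2x_{Largo} − x_{Nadir}) − 34x_{Largo}.
∂π/∂x_{Largo} = 81 − 4x_{Largo} − x_{Nadir} = 0 ⇒ x_{Largo} = 20.25 − 0.25x_{Nadir}.
At x_{Nadir} = 3: x_{Largo} = 20.25 − 0.25·3 = 19.5.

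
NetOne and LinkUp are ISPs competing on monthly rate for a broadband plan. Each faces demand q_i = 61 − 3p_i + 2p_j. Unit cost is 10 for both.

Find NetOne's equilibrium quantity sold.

38.25

NetOne's profit: π = (p_{NetOne} − 10)(61 − 3p_{NetOne} + 2p_{LinkUp}).
∂π/∂p_{NetOne} = 91 − 6p_{NetOne} + 2p_{LinkUp} = 0 ⇒ p_{NetOne} = 91/6 + (1/3)p_{LinkUp}.
The game is symmetric, so in equilibrium p_{LinkUp} = p_{NetOne}: the reaction function gives (2/3)p_{NetOne} = 91/6, hence p_{NetOne} = 22.75.
q_{NetOne} = 61 − 3·22.75 + 2·22.75 = 38.25.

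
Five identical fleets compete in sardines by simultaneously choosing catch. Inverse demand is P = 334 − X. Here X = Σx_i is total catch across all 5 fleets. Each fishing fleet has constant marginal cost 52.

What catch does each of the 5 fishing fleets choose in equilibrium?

A representative fishing fleet's profit is π_i = x_i(334 − X) − 52x_i, with X = x_i + Σ_{j≠i} x_j.
First-order condition: 282 − 2x_i − Σ_{j≠i} x_j = 0.
In a symmetric equilibrium every fishing fleet chooses the same x, so Σ_{j≠i} x_j = 4x. The condition becomes 282 − 6x = 0, giving x = 282/6 = 47.

47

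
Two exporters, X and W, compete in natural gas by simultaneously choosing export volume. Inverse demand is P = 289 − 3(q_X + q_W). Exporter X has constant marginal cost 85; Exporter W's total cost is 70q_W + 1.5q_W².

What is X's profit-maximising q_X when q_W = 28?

20

Exporter X's profit: π = q_X(289 − 3(q_X + q_W)) − 85q_X.
∂π/∂q_X = 204 − 6q_X − 3q_W = 0, so q_X = 34 − 0.5q_W.
At q_W = 28: q_X = 34 − 0.5·28 = 20.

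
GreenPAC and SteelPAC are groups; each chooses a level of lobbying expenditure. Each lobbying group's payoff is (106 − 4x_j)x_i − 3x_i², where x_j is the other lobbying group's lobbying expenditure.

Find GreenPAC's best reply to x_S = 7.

GreenPAC's payoff is (106 − 4x_S)x_G − 3x_G².
∂π/∂x_G = 106 − 4x_S − 6x_G = 0, so x_G = 53/3 − (2/3)x_S.
At x_S = 7: x_G = 53/3 − (2/3)·7 = 13.

13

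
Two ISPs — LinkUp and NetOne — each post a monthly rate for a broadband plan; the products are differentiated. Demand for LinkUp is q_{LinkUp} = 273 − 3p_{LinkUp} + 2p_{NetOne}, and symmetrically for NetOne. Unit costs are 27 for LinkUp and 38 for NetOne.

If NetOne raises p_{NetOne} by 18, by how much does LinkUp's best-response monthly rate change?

6

LinkUp's profit: π = (p_{LinkUp} − 27)(273 − 3p_{LinkUp} + 2p_{NetOne}).
∂π/∂p_{LinkUp} = 354 − 6p_{LinkUp} + 2p_{NetOne} = 0 ⇒ p_{LinkUp} = 59 + (1/3)p_{NetOne}.
The reaction-function slope is 1/3, so an 18-unit rise in p_{NetOne} moves p_{LinkUp} by 1/3 × 18 = 6. LinkUp's best response rises — the actions are strategic complements.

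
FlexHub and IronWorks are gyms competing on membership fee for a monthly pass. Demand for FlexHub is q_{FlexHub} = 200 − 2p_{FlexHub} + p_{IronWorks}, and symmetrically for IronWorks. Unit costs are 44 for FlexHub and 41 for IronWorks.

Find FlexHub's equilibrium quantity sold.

FlexHub's profit: π = (p_{FlexHub} − 44)(200 − 2p_{FlexHub} + p_{IronWorks}).
∂π/∂p_{FlexHub} = 288 − 4p_{FlexHub} + p_{IronWorks} = 0 ⇒ p_{FlexHub} = 72 + 0.25p_{IronWorks}.
Similarly p_{IronWorks} = 70.5 + 0.25p_{FlexHub}.
Plugging p_{IronWorks} into FlexHub's best response: p_{FlexHub} = 72 + 0.25(70.5 + 0.25p_{FlexHub}) ⇒ 0.9375p_{FlexHub} = 89.625, so p_{FlexHub} = 95.6.
Then p_{IronWorks} = 70.5 + 0.25·95.6 = 94.4.
q_{FlexHub} = 200 − 2·95.6 + 94.4 = 103.2.

103.2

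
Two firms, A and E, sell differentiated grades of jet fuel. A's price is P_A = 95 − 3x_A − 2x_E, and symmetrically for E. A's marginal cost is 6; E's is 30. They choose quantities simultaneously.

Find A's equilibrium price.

43.875

Firm A's profit: π = x_A(95 − 3x_A − 2x_E) − 6x_A.
∂π/∂x_A = 89 − 6x_A − 2x_E = 0 ⇒ x_A = 89/6 − (1/3)x_E.
Similarly x_E = 65/6 − (1/3)x_A.
Plugging x_E into A's best response: x_A = 89/6 − (1/3)(65/6 − (1/3)x_A) ⇒ (8/9)x_A = 101/9, so x_A = 12.625.
Then x_E = 65/6 − (1/3)·12.625 = 6.625.
P_A = 95 − 3·12.625 − 2·6.625 = 43.875.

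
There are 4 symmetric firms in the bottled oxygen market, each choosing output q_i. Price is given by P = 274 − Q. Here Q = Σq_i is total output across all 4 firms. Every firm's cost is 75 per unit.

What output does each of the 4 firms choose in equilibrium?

A representative firm's profit is π_i = q_i(274 − Q) − 75q_i, with Q = q_i + Σ_{j≠i} q_j.
First-order condition: 199 − 2q_i − Σ_{j≠i} q_j = 0.
With identical firms, set every q_j = q: then 199 − 2q − 3q = 0, i.e. q = 199/5 = 39.8.

39.8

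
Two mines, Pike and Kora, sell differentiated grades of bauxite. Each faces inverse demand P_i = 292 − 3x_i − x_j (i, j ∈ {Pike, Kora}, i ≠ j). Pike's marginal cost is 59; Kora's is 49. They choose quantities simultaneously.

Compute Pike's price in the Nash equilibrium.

158

Mine Pike's profit: π = x_{Pike}(292 − 3x_{Pike} − x_{Kora}) − 59x_{Pike}.
∂π/∂x_{Pike} = 233 − 6x_{Pike} − x_{Kora} = 0 ⇒ x_{Pike} = 233/6 − (1/6)x_{Kora}.
Similarly x_{Kora} = 40.5 − (1/6)x_{Pike}.
Substituting the second reaction function into the first: x_{Pike} = 233/6 − (1/6)(40.5 − (1/6)x_{Pike}), which gives (35/36)x_{Pike} = 385/12 ⇒ x_{Pike} = 33.
Then x_{Kora} = 40.5 − (1/6)·33 = 35.
P_{Pike} = 292 − 3·33 − 35 = 158.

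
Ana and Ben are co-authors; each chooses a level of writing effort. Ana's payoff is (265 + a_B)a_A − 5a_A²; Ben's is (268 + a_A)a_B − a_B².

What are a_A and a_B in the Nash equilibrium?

Expanding Ana's payoff: 265a_A + a_Ba_A − 5a_A².
∂π/∂a_A = 265 + a_B − 10a_A = 0, so a_A = 26.5 + 0.1a_B.
Likewise for Ben: a_B = 134 + 0.5a_A.
Substituting the second reaction function into the first: a_A = 26.5 + 0.1(134 + 0.5a_A), which gives 0.95a_A = 39.9 ⇒ a_A = 42.
Then a_B = 134 + 0.5·42 = 155.

42, 155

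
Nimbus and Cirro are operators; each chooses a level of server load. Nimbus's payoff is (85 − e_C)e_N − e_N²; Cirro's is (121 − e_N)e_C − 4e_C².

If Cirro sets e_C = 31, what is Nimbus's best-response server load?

Expanding Nimbus's payoff: 85e_N − e_Ce_N − e_N².
∂π/∂e_N = 85 − e_C − 2e_N = 0, so e_N = 42.5 − 0.5e_C.
At e_C = 31: e_N = 42.5 − 0.5·31 = 27.

27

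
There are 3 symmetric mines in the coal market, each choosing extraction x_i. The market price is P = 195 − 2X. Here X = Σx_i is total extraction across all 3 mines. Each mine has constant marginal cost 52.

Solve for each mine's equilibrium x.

A representative mine's profit is π_i = x_i(195 − 2X) − 52x_i, with X = x_i + Σ_{j≠i} x_j.
First-order condition: 143 − 4x_i − 2Σ_{j≠i} x_j = 0.
In a symmetric equilibrium every mine chooses the same x, so Σ_{j≠i} x_j = 2x. The condition becomes 143 − 8x = 0, giving x = 143/8 = 17.875.

17.875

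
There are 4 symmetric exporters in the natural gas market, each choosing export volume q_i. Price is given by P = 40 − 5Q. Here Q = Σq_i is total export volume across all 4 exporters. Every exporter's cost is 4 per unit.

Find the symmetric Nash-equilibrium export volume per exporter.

A representative exporter's profit is π_i = q_i(40 − 5Q) − 4q_i, with Q = q_i + Σ_{j≠i} q_j.
First-order condition: 36 − 10q_i − 5Σ_{j≠i} q_j = 0.
Imposing symmetry (q_j = q for all j) turns Σ_{j≠i} q_j into 3q, so 36 = 25q and q = 1.44.

1.44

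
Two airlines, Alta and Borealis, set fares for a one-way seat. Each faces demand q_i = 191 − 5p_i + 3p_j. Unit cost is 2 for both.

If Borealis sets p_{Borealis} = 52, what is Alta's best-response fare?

Alta's profit: π = (p_{Alta} − 2)(191 − 5p_{Alta} + 3p_{Borealis}).
∂π/∂p_{Alta} = 201 − 10p_{Alta} + 3p_{Borealis} = 0 ⇒ p_{Alta} = 20.1 + 0.3p_{Borealis}.
At p_{Borealis} = 52: p_{Alta} = 20.1 + 0.3·52 = 35.7.

35.7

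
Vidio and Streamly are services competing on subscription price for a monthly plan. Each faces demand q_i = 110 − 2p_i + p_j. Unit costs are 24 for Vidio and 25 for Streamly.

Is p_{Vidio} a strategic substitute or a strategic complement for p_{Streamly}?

Vidio's profit: π = (p_{Vidio} − 24)(110 − 2p_{Vidio} + p_{Streamly}).
∂π/∂p_{Vidio} = 158 − 4p_{Vidio} + p_{Streamly} = 0 ⇒ p_{Vidio} = 39.5 + 0.25p_{Streamly}.
The best-response slope dp_{Vidio}/dp_{Streamly} = 0.25 > 0: the reaction function is upward-sloping, so the choices are strategic complements.

strategic complements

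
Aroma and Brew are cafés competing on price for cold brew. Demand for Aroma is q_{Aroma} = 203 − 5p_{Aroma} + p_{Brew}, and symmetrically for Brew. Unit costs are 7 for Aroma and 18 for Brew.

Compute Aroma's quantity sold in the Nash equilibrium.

Aroma's profit: π = (p_{Aroma} − 7)(203 − 5p_{Aroma} + p_{Brew}).
∂π/∂p_{Aroma} = 238 − 10p_{Aroma} + p_{Brew} = 0 ⇒ p_{Aroma} = 23.8 + 0.1p_{Brew}.
Similarly p_{Brew} = 29.3 + 0.1p_{Aroma}.
Substituting the second reaction function into the first: p_{Aroma} = 23.8 + 0.1(29.3 + 0.1p_{Aroma}), which gives 0.99p_{Aroma} = 26.73 ⇒ p_{Aroma} = 27.
Then p_{Brew} = 29.3 + 0.1·27 = 32.
q_{Aroma} = 203 − 5·27 + 32 = 100.

100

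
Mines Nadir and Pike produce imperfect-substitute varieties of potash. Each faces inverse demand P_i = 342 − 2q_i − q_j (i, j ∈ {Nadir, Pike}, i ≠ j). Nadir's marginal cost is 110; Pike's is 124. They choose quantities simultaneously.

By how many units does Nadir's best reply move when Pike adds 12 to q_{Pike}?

-3

Mine Nadir's profit: π = q_{Nadir}(342 − 2q_{Nadir} − q_{Pike}) − 110q_{Nadir}.
∂π/∂q_{Nadir} = 232 − 4q_{Nadir} − q_{Pike} = 0 ⇒ q_{Nadir} = 58 − 0.25q_{Pike}.
The reaction-function slope is −0.25, so a 12-unit rise in q_{Pike} moves q_{Nadir} by −0.25 × 12 = −3. Nadir's best response falls — the actions are strategic substitutes.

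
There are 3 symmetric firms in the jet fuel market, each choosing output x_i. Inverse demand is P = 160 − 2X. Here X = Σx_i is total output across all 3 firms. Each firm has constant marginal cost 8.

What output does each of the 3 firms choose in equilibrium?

19

A representative firm's profit is π_i = x_i(160 − 2X) − 8x_i, with X = x_i + Σ_{j≠i} x_j.
First-order condition: 152 − 4x_i − 2Σ_{j≠i} x_j = 0.
With identical firms, set every x_j = x: then 152 − 4x − 4x = 0, i.e. x = 152/8 = 19.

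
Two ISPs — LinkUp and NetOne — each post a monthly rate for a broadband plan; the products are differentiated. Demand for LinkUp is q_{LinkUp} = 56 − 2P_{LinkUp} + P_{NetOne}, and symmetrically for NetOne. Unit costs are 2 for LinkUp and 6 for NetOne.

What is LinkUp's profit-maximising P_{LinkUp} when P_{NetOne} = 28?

22

LinkUp's profit: π = (P_{LinkUp} − 2)(56 − 2P_{LinkUp} + P_{NetOne}).
∂π/∂P_{LinkUp} = 60 − 4P_{LinkUp} + P_{NetOne} = 0 ⇒ P_{LinkUp} = 15 + 0.25P_{NetOne}.
At P_{NetOne} = 28: P_{LinkUp} = 15 + 0.25·28 = 22.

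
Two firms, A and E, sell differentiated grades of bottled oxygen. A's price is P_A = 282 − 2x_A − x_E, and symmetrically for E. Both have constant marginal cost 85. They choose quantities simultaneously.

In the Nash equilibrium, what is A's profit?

3104.72

Firm A's profit: π = x_A(282 − 2x_A − x_E) − 85x_A.
∂π/∂x_A = 197 − 4x_A − x_E = 0 ⇒ x_A = 49.25 − 0.25x_E.
By symmetry x_E = x_A; substituting into the reaction function, 1.25x_A = 49.25 and x_A = 39.4.
P_A = 282 − 2·39.4 − 39.4 = 163.8.
Profit = (163.8 − 85)·39.4 = 3104.72.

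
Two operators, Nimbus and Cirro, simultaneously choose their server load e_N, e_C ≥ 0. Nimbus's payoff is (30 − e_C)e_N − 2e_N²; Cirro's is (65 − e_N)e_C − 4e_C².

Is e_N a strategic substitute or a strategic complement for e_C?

Expanding Nimbus's payoff: 30e_N − e_Ce_N − 2e_N².
∂π/∂e_N = 30 − e_C − 4e_N = 0, so e_N = 7.5 − 0.25e_C.
The best-response slope de_N/de_C = −0.25 < 0: the reaction function is downward-sloping, so the choices are strategic substitutes.

strategic substitutes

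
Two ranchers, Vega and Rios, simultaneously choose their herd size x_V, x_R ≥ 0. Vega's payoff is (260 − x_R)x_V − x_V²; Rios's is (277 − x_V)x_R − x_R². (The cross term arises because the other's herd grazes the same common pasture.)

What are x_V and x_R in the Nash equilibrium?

Expanding Vega's payoff: 260x_V − x_Rx_V − x_V².
∂π/∂x_V = 260 − x_R − 2x_V = 0, so x_V = 130 − 0.5x_R.
Likewise for Rios: x_R = 138.5 − 0.5x_V.
Solving the two reaction functions simultaneously: (1 − (−0.5)(−0.5))x_V = 130 − 0.5·138.5, so 0.75x_V = 60.75 and x_V = 81.
Then x_R = 138.5 − 0.5·81 = 98.

81, 98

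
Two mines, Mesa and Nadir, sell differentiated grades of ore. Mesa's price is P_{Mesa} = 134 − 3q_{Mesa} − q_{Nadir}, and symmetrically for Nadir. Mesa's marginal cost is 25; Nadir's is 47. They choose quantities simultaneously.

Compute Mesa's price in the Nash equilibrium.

73.6

Mine Mesa's profit: π = q_{Mesa}(134 − 3q_{Mesa} − q_{Nadir}) − 25q_{Mesa}.
∂π/∂q_{Mesa} = 109 − 6q_{Mesa} − q_{Nadir} = 0 ⇒ q_{Mesa} = 109/6 − (1/6)q_{Nadir}.
Similarly q_{Nadir} = 14.5 − (1/6)q_{Mesa}.
Solving the two reaction functions simultaneously: (1 − (−1/6)(−1/6))q_{Mesa} = 109/6 − (1/6)·14.5, so (35/36)q_{Mesa} = 15.75 and q_{Mesa} = 16.2.
Then q_{Nadir} = 14.5 − (1/6)·16.2 = 11.8.
P_{Mesa} = 134 − 3·16.2 − 11.8 = 73.6.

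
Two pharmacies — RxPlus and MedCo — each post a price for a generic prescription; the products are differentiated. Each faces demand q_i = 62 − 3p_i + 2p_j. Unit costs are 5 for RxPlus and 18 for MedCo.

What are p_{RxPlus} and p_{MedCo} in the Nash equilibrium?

RxPlus's profit: π = (p_{RxPlus} − 5)(62 − 3p_{RxPlus} + 2p_{MedCo}).
∂π/∂p_{RxPlus} = 77 − 6p_{RxPlus} + 2p_{MedCo} = 0 ⇒ p_{RxPlus} = 77/6 + (1/3)p_{MedCo}.
Similarly p_{MedCo} = 58/3 + (1/3)p_{RxPlus}.
Substituting the second reaction function into the first: p_{RxPlus} = 77/6 + (1/3)(58/3 + (1/3)p_{RxPlus}), which gives (8/9)p_{RxPlus} = 347/18 ⇒ p_{RxPlus} = 21.6875.
Then p_{MedCo} = 58/3 + (1/3)·21.6875 = 26.5625.

21.6875, 26.5625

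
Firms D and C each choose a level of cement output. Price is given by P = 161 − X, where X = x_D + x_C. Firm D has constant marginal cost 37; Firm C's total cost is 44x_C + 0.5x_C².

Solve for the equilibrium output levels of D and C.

51, 22

Firm D's profit: π = x_D(161 − (x_D + x_C)) − 37x_D.
∂π/∂x_D = 124 − 2x_D − x_C = 0, so x_D = 62 − 0.5x_C.
For C: ∂π/∂x_C = 117 − 3x_C − x_D = 0 ⇒ x_C = 39 − (1/3)x_D.
Substituting the second reaction function into the first: x_D = 62 − 0.5(39 − (1/3)x_D), which gives (5/6)x_D = 42.5 ⇒ x_D = 51.
Then x_C = 39 − (1/3)·51 = 22.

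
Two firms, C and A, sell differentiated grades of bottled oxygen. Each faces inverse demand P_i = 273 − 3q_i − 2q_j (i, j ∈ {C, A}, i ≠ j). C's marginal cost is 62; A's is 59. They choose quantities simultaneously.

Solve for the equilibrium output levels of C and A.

26.1875, 26.9375

Firm C's profit: π = q_C(273 − 3q_C − 2q_A) − 62q_C.
∂π/∂q_C = 211 − 6q_C − 2q_A = 0 ⇒ q_C = 211/6 − (1/3)q_A.
Similarly q_A = 107/3 − (1/3)q_C.
Solving the two reaction functions simultaneously: (1 − (−1/3)(−1/3))q_C = 211/6 − (1/3)·(107/3), so (8/9)q_C = 419/18 and q_C = 26.1875.
Then q_A = 107/3 − (1/3)·26.1875 = 26.9375.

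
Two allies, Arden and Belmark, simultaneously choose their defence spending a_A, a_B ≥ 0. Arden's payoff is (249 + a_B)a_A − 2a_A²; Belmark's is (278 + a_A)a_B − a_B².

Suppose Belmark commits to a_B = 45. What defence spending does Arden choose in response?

Expanding Arden's payoff: 249a_A + a_Ba_A − 2a_A².
∂π/∂a_A = 249 + a_B − 4a_A = 0, so a_A = 62.25 + 0.25a_B.
At a_B = 45: a_A = 62.25 + 0.25·45 = 73.5.

73.5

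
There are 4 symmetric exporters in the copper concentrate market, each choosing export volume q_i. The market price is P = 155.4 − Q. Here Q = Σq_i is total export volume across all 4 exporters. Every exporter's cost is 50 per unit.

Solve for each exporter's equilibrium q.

A representative exporter's profit is π_i = q_i(155.4 − Q) − 50q_i, with Q = q_i + Σ_{j≠i} q_j.
First-order condition: 105.4 − 2q_i − Σ_{j≠i} q_j = 0.
In a symmetric equilibrium every exporter chooses the same q, so Σ_{j≠i} q_j = 3q. The condition becomes 105.4 − 5q = 0, giving q = 105.4/5 = 21.08.

21.08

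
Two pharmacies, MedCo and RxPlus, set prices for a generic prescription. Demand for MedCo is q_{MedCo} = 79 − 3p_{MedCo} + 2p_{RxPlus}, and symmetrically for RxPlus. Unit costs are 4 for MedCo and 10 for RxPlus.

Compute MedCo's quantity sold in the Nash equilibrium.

59.625

MedCo's profit: π = (p_{MedCo} − 4)(79 − 3p_{MedCo} + 2p_{RxPlus}).
∂π/∂p_{MedCo} = 91 − 6p_{MedCo} + 2p_{RxPlus} = 0 ⇒ p_{MedCo} = 91/6 + (1/3)p_{RxPlus}.
Similarly p_{RxPlus} = 109/6 + (1/3)p_{MedCo}.
Plugging p_{RxPlus} into MedCo's best response: p_{MedCo} = 91/6 + (1/3)(109/6 + (1/3)p_{MedCo}) ⇒ (8/9)p_{MedCo} = 191/9, so p_{MedCo} = 23.875.
Then p_{RxPlus} = 109/6 + (1/3)·23.875 = 26.125.
q_{MedCo} = 79 − 3·23.875 + 2·26.125 = 59.625.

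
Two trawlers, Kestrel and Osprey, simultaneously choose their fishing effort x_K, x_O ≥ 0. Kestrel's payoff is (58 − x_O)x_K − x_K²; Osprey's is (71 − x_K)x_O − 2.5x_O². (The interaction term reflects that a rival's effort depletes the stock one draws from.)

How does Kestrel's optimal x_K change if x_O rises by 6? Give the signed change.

Expanding Kestrel's payoff: 58x_K − x_Ox_K − x_K².
∂π/∂x_K = 58 − x_O − 2x_K = 0, so x_K = 29 − 0.5x_O.
The reaction-function slope is −0.5, so a 6-unit rise in x_O moves x_K by −0.5 × 6 = −3. Kestrel's best response falls — the actions are strategic substitutes.

-3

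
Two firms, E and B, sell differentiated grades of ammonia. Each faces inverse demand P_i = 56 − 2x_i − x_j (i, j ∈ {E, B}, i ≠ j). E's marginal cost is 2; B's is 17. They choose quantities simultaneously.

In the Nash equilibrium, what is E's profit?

Firm E's profit: π = x_E(56 − 2x_E − x_B) − 2x_E.
∂π/∂x_E = 54 − 4x_E − x_B = 0 ⇒ x_E = 13.5 − 0.25x_B.
Similarly x_B = 9.75 − 0.25x_E.
Solving the two reaction functions simultaneously: (1 − (−0.25)(−0.25))x_E = 13.5 − 0.25·9.75, so 0.9375x_E = 11.0625 and x_E = 11.8.
Then x_B = 9.75 − 0.25·11.8 = 6.8.
P_E = 56 − 2·11.8 − 6.8 = 25.6.
Profit = (25.6 − 2)·11.8 = 278.48.

278.48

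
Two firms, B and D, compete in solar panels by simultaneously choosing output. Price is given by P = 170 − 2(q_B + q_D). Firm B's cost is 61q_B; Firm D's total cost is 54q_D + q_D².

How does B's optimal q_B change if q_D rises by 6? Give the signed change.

Firm B's profit: π = q_B(170 − 2(q_B + q_D)) − 61q_B.
∂π/∂q_B = 109 − 4q_B − 2q_D = 0, so q_B = 27.25 − 0.5q_D.
The reaction-function slope is −0.5, so a 6-unit rise in q_D moves q_B by −0.5 × 6 = −3. B's best response falls — the actions are strategic substitutes.

-3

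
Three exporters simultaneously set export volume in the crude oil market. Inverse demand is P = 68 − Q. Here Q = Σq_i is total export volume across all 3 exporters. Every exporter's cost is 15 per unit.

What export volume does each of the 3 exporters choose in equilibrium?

A representative exporter's profit is π_i = q_i(68 − Q) − 15q_i, with Q = q_i + Σ_{j≠i} q_j.
First-order condition: 53 − 2q_i − Σ_{j≠i} q_j = 0.
With identical exporters, set every q_j = q: then 53 − 2q − 2q = 0, i.e. q = 53/4 = 13.25.

13.25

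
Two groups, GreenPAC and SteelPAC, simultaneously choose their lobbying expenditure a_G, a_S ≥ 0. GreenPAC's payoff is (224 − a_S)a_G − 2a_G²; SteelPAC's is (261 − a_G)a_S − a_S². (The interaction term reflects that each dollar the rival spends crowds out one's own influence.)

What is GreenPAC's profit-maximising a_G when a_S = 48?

44

Expanding GreenPAC's payoff: 224a_G − a_Sa_G − 2a_G².
∂π/∂a_G = 224 − a_S − 4a_G = 0, so a_G = 56 − 0.25a_S.
At a_S = 48: a_G = 56 − 0.25·48 = 44.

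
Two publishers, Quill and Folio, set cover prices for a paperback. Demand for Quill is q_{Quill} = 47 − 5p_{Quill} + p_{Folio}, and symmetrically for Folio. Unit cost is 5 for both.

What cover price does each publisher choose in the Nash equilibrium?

Quill's profit: π = (p_{Quill} − 5)(47 − 5p_{Quill} + p_{Folio}).
∂π/∂p_{Quill} = 72 − 10p_{Quill} + p_{Folio} = 0 ⇒ p_{Quill} = 7.2 + 0.1p_{Folio}.
The game is symmetric, so in equilibrium p_{Folio} = p_{Quill}: the reaction function gives 0.9p_{Quill} = 7.2, hence p_{Quill} = 8.

8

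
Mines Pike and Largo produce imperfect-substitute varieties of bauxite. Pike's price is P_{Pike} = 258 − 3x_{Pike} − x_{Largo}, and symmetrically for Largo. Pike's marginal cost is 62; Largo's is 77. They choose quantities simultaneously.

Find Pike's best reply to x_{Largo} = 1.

Mine Pike's profit: π = x_{Pike}(258 − 3x_{Pike} − x_{Largo}) − 62x_{Pike}.
∂π/∂x_{Pike} = 196 − 6x_{Pike} − x_{Largo} = 0 ⇒ x_{Pike} = 98/3 − (1/6)x_{Largo}.
At x_{Largo} = 1: x_{Pike} = 98/3 − (1/6)·1 = 32.5.

32.5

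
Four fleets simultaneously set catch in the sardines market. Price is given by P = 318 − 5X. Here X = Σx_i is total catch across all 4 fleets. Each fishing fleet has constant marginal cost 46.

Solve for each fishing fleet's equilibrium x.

A representative fishing fleet's profit is π_i = x_i(318 − 5X) − 46x_i, with X = x_i + Σ_{j≠i} x_j.
First-order condition: 272 − 10x_i − 5Σ_{j≠i} x_j = 0.
In a symmetric equilibrium every fishing fleet chooses the same x, so Σ_{j≠i} x_j = 3x. The condition becomes 272 − 25x = 0, giving x = 272/25 = 10.88.

10.88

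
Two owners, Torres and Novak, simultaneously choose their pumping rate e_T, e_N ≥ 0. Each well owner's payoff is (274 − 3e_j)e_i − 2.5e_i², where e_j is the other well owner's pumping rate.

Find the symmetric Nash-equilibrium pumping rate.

34.25

Torres's payoff is (274 − 3e_N)e_T − 2.5e_T².
∂π/∂e_T = 274 − 3e_N − 5e_T = 0, so e_T = 54.8 − 0.6e_N.
Setting e_T = e_N in the reaction function: e_T = 54.8 − 0.6e_T, so e_T = 54.8 / 1.6 = 34.25.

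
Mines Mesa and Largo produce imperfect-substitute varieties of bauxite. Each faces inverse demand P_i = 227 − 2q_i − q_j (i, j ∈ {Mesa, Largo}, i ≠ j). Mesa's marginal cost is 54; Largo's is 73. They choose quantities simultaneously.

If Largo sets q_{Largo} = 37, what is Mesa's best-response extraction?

34

Mine Mesa's profit: π = q_{Mesa}(227 − 2q_{Mesa} − q_{Largo}) − 54q_{Mesa}.
∂π/∂q_{Mesa} = 173 − 4q_{Mesa} − q_{Largo} = 0 ⇒ q_{Mesa} = 43.25 − 0.25q_{Largo}.
At q_{Largo} = 37: q_{Mesa} = 43.25 − 0.25·37 = 34.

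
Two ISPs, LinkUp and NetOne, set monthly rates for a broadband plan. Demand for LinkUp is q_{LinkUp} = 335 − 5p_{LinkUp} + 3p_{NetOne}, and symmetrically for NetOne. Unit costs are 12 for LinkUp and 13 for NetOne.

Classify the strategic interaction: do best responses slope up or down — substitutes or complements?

strategic complements

LinkUp's profit: π = (p_{LinkUp} − 12)(335 − 5p_{LinkUp} + 3p_{NetOne}).
∂π/∂p_{LinkUp} = 395 − 10p_{LinkUp} + 3p_{NetOne} = 0 ⇒ p_{LinkUp} = 39.5 + 0.3p_{NetOne}.
The best-response slope dp_{LinkUp}/dp_{NetOne} = 0.3 > 0: the reaction function is upward-sloping, so the choices are strategic complements.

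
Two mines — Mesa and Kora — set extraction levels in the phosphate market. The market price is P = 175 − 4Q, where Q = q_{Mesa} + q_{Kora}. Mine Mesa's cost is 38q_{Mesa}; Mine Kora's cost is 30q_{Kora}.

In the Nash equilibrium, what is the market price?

81

Mine Mesa's profit: π = q_{Mesa}(175 − 4(q_{Mesa} + q_{Kora})) − 38q_{Mesa}.
∂π/∂q_{Mesa} = 137 − 8q_{Mesa} − 4q_{Kora} = 0, so q_{Mesa} = 17.125 − 0.5q_{Kora}.
By the same steps for Kora: q_{Kora} = 18.125 − 0.5q_{Mesa}.
Plugging q_{Kora} into Mesa's best response: q_{Mesa} = 17.125 − 0.5(18.125 − 0.5q_{Mesa}) ⇒ 0.75q_{Mesa} = 8.0625, so q_{Mesa} = 10.75.
Then q_{Kora} = 18.125 − 0.5·10.75 = 12.75.
Equilibrium price: P = 175 − 4·23.5 = 81.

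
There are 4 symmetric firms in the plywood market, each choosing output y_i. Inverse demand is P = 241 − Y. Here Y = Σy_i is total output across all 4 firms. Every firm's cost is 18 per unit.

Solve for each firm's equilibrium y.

A representative firm's profit is π_i = y_i(241 − Y) − 18y_i, with Y = y_i + Σ_{j≠i} y_j.
First-order condition: 223 − 2y_i − Σ_{j≠i} y_j = 0.
Imposing symmetry (y_j = y for all j) turns Σ_{j≠i} y_j into 3y, so 223 = 5y and y = 44.6.

44.6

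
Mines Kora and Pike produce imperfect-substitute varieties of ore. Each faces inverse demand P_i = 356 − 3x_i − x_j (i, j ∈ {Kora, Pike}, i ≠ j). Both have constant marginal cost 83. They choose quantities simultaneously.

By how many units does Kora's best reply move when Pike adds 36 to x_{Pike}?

-6

Mine Kora's profit: π = x_{Kora}(356 − 3x_{Kora} − x_{Pike}) − 83x_{Kora}.
∂π/∂x_{Kora} = 273 − 6x_{Kora} − x_{Pike} = 0 ⇒ x_{Kora} = 45.5 − (1/6)x_{Pike}.
The reaction-function slope is −1/6, so a 36-unit rise in x_{Pike} moves x_{Kora} by −1/6 × 36 = −6. Kora's best response falls — the actions are strategic substitutes.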